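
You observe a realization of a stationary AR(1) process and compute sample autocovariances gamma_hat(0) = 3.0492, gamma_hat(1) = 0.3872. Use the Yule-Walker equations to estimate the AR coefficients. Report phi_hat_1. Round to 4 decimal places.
\hat\phi_{1} = 0.1270

The Yule-Walker equations for an AR(p) process read, in matrix form,
  Gamma_p phi = r_p,   with   (Gamma_p)_{ij} = gamma(|i - j|),
                       (r_p)_i = gamma(i),   i,j = 1..p.
Substitute the sample gammas (Toeplitz matrix and right-hand side of size 1):
  Gamma_p = [[3.0492]]
  r_p     = [0.3872]
With p = 1 this is the single equation gamma(0) phi_1 = gamma(1):
  phi_hat_1 = gamma(1) / gamma(0) = 0.3872 / 3.0492 = 0.1270.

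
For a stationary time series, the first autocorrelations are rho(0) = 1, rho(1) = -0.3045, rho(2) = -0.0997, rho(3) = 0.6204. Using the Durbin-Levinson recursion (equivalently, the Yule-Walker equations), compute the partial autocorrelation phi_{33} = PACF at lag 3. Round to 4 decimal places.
\phi_{33} = 0.5990

The PACF at lag k is phi_{kk}, the last component of the solution
to the Yule-Walker system G_k phi = r_k where
  (G_k)_{ij} = rho(|i - j|), (r_k)_i = rho(i), i,j = 1..k.
Equivalently, Durbin-Levinson gives phi_{kk} iteratively:
  phi_{11} = rho(1)
  phi_{kk} = [rho(k) - sum_{j=1..k-1} phi_{k-1,j} rho(k-j)]
            / [1 - sum_{j=1..k-1} phi_{k-1,j} rho(j)],
  phi_{k,j} = phi_{k-1,j} - phi_{kk} phi_{k-1,k-j},  j = 1..k-1.
Step k = 1:
  phi_11 = rho(1) = -0.3045.
Step k = 2:
  phi_22 = [rho(2) - phi_11 rho(1)] / [1 - phi_11 rho(1)] = [-0.0997 - (-0.3045)(-0.3045)] / [1 - (-0.3045)(-0.3045)]
         = -0.19242025 / 0.90727975 = -0.212085.
  Update: phi_21 = phi_11 - phi_22 phi_11 = -0.3045 - (-0.212085)(-0.3045) = -0.36908.
Step k = 3:
  phi_33 = [rho(3) - phi_21 rho(2) - phi_22 rho(1)] / [1 - phi_21 rho(1) - phi_22 rho(2)]
    numerator   = 0.6204 - (-0.36908)(-0.0997) - (-0.212085)(-0.3045) = 0.51902292
    denominator = 1 - (-0.36908)(-0.3045) - (-0.212085)(-0.0997) = 0.86647034
  phi_33 = 0.51902292 / 0.86647034 = 0.599.
Therefore phi_{33} = 0.5990.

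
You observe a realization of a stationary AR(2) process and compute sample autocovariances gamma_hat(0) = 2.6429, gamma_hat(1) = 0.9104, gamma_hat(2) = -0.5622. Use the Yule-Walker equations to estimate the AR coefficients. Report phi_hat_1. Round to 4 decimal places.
\hat\phi_{1} = 0.4740

The Yule-Walker equations for an AR(p) process read, in matrix form,
  Gamma_p phi = r_p,   with   (Gamma_p)_{ij} = gamma(|i - j|),
                       (r_p)_i = gamma(i),   i,j = 1..p.
Substitute the sample gammas (Toeplitz matrix and right-hand side of size 2):
  Gamma_p = [[2.6429, 0.9104], [0.9104, 2.6429]]
  r_p     = [0.9104, -0.5622]
Written out:
  2.6429 phi_1 + 0.9104 phi_2 = 0.9104
  0.9104 phi_1 + 2.6429 phi_2 = -0.5622
Solve by Cramer's rule:
  det = gamma(0)^2 - gamma(1)^2 = (2.6429)^2 - (0.9104)^2 = 6.98492041 - 0.82882816 = 6.15609225
  phi_hat_1 = [gamma(1) gamma(0) - gamma(1) gamma(2)] / det = [(0.9104)(2.6429) - (0.9104)(-0.5622)] / 6.15609225 = 2.91792304 / 6.15609225 = 0.474
  phi_hat_2 = [gamma(0) gamma(2) - gamma(1)^2] / det = [(2.6429)(-0.5622) - (0.9104)^2] / 6.15609225 = -2.31466654 / 6.15609225 = -0.376
So phi_hat = [0.4740, -0.3760].
Therefore phi_hat_1 = 0.4740.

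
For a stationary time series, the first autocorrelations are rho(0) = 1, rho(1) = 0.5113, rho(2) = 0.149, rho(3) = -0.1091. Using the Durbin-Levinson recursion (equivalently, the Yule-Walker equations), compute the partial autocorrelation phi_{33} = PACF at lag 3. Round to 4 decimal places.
\phi_{33} = -0.1650

The PACF at lag k is phi_{kk}, the last component of the solution
to the Yule-Walker system G_k phi = r_k where
  (G_k)_{ij} = rho(|i - j|), (r_k)_i = rho(i), i,j = 1..k.
Equivalently, Durbin-Levinson gives phi_{kk} iteratively:
  phi_{11} = rho(1)
  phi_{kk} = [rho(k) - sum_{j=1..k-1} phi_{k-1,j} rho(k-j)]
            / [1 - sum_{j=1..k-1} phi_{k-1,j} rho(j)],
  phi_{k,j} = phi_{k-1,j} - phi_{kk} phi_{k-1,k-j},  j = 1..k-1.
Step k = 1:
  phi_11 = rho(1) = 0.5113.
Step k = 2:
  phi_22 = [rho(2) - phi_11 rho(1)] / [1 - phi_11 rho(1)] = [0.149 - (0.5113)(0.5113)] / [1 - (0.5113)(0.5113)]
         = -0.11242769 / 0.73857231 = -0.152223.
  Update: phi_21 = phi_11 - phi_22 phi_11 = 0.5113 - (-0.152223)(0.5113) = 0.589132.
Step k = 3:
  phi_33 = [rho(3) - phi_21 rho(2) - phi_22 rho(1)] / [1 - phi_21 rho(1) - phi_22 rho(2)]
    numerator   = -0.1091 - (0.589132)(0.149) - (-0.152223)(0.5113) = -0.11904899
    denominator = 1 - (0.589132)(0.5113) - (-0.152223)(0.149) = 0.72145823
  phi_33 = -0.11904899 / 0.72145823 = -0.165.
Therefore phi_{33} = -0.1650.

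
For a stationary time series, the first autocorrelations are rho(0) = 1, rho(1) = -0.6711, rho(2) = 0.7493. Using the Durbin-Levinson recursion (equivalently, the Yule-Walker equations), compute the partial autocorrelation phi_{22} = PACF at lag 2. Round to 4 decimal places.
\phi_{22} = 0.5439

The PACF at lag k is phi_{kk}, the last component of the solution
to the Yule-Walker system G_k phi = r_k where
  (G_k)_{ij} = rho(|i - j|), (r_k)_i = rho(i), i,j = 1..k.
Equivalently, Durbin-Levinson gives phi_{kk} iteratively:
  phi_{11} = rho(1)
  phi_{kk} = [rho(k) - sum_{j=1..k-1} phi_{k-1,j} rho(k-j)]
            / [1 - sum_{j=1..k-1} phi_{k-1,j} rho(j)],
  phi_{k,j} = phi_{k-1,j} - phi_{kk} phi_{k-1,k-j},  j = 1..k-1.
Step k = 1:
  phi_11 = rho(1) = -0.6711.
Step k = 2:
  phi_22 = [rho(2) - phi_11 rho(1)] / [1 - phi_11 rho(1)] = [0.7493 - (-0.6711)(-0.6711)] / [1 - (-0.6711)(-0.6711)]
         = 0.29892479 / 0.54962479 = 0.5439.
Therefore phi_{22} = 0.5439.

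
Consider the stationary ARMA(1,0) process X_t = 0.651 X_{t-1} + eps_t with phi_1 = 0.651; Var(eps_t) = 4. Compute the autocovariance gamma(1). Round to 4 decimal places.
\gamma(1) = 4.5193

Multiply the model equation by X_{t-k} and take expectations. With theta_0 = psi_0 = 1 and psi_j the MA(infinity) weights, this gives
  gamma(k) - sum_i phi_i gamma(k-i) = c_k,
  c_k = sigma^2 * sum_{j=k..q} theta_j psi_{j-k}   (c_k = 0 for k > q),
using gamma(-m) = gamma(m).
Pure AR (q = 0): c_0 = sigma^2 = 4, c_k = 0 for k >= 1.
Equations for k = 0 and k = 1 (AR order 1):
  gamma(0) = phi_1 gamma(1) + c_0
  gamma(1) = phi_1 gamma(0) + c_1
Substituting the second into the first: gamma(0) (1 - phi_1^2) = c_0 + phi_1 c_1, so
  gamma(0) = c_0 / (1 - phi_1^2) = 4 / (1 - (0.651)^2) = 4 / 0.576199 = 6.942046.
  gamma(1) = phi_1 gamma(0) = (0.651)(6.942046) = 4.519272.
Therefore gamma(1) = 4.5193 (to 4 decimal places).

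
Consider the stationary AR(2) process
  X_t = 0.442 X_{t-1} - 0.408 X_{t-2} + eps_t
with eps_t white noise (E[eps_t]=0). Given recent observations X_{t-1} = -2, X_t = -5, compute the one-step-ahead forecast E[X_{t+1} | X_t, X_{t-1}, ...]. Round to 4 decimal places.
E[X_{t+1} \mid \mathcal F_t] = -1.3940

For an AR(p) model X_t = c + sum_i phi_i X_{t-i} + eps_t, the
one-step-ahead conditional mean is
  E[X_{t+1} | X_t, ...] = c + sum_i phi_i X_{t+1-i}.
Substitute known values:
  E[X_{t+1} | ...] = (0.442) * (-5) + (-0.408) * (-2)
                   = -1.3940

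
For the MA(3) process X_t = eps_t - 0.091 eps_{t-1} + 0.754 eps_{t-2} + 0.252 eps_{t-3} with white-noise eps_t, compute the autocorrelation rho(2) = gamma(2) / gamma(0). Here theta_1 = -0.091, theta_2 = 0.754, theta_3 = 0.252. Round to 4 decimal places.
\rho(2) = 0.4457

For an MA(q) process with theta_0 = 1, the autocovariance is
  gamma(k) = sigma^2 * sum_{i=0..q-k} theta_i * theta_{i+k},
and rho(k) = gamma(k) / gamma(0). Sigma^2 cancels.
  numerator   = (1)*(0.754) + (-0.091)*(0.252) = 0.731068.
  denominator = (1)^2 + (-0.091)^2 + (0.754)^2 + (0.252)^2 = 1.640301.
  rho(2) = 0.731068 / 1.640301 = 0.4457.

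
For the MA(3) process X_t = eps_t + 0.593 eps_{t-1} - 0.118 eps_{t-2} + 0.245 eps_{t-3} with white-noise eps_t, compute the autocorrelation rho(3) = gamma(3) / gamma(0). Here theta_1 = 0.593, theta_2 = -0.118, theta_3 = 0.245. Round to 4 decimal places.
\rho(3) = 0.1719

For an MA(q) process with theta_0 = 1, the autocovariance is
  gamma(k) = sigma^2 * sum_{i=0..q-k} theta_i * theta_{i+k},
and rho(k) = gamma(k) / gamma(0). Sigma^2 cancels.
  numerator   = (1)*(0.245) = 0.245.
  denominator = (1)^2 + (0.593)^2 + (-0.118)^2 + (0.245)^2 = 1.425598.
  rho(3) = 0.245 / 1.425598 = 0.1719.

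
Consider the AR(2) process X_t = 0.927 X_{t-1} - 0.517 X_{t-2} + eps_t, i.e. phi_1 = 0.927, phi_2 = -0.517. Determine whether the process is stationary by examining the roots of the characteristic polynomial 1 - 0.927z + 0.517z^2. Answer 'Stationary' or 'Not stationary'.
\text{Stationary}

The AR(p) characteristic polynomial is P(z) = 1 - 0.927z + 0.517z^2.
Stationarity requires all roots to lie outside the unit circle, i.e. |z| > 1 for every root.
Set 1 + (-0.927) z + (0.517) z^2 = 0, i.e. a z^2 + b z + c = 0 with a = 0.517, b = -0.927, c = 1.
Discriminant D = b^2 - 4ac = (-0.927)^2 - 4*(0.517)*1 = 0.859329 - (2.068) = -1.208671.
D < 0, so the roots are the complex-conjugate pair z = (-b +/- i sqrt(-D)) / (2a) = 0.8965 +/- 1.0632i.
For a conjugate pair |z|^2 = z * conj(z) = (product of roots) = c/a = 1/(0.517) = 1.934236, so |z| = sqrt(1.934236) = 1.3908 for both roots.
Moduli of all roots: 1.3908, 1.3908.
All moduli strictly greater than 1? Yes.
Verdict: Stationary.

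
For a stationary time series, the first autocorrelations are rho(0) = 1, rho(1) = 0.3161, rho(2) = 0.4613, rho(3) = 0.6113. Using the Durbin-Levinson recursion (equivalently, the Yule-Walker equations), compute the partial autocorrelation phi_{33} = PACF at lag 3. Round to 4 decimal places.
\phi_{33} = 0.5260

The PACF at lag k is phi_{kk}, the last component of the solution
to the Yule-Walker system G_k phi = r_k where
  (G_k)_{ij} = rho(|i - j|), (r_k)_i = rho(i), i,j = 1..k.
Equivalently, Durbin-Levinson gives phi_{kk} iteratively:
  phi_{11} = rho(1)
  phi_{kk} = [rho(k) - sum_{j=1..k-1} phi_{k-1,j} rho(k-j)]
            / [1 - sum_{j=1..k-1} phi_{k-1,j} rho(j)],
  phi_{k,j} = phi_{k-1,j} - phi_{kk} phi_{k-1,k-j},  j = 1..k-1.
Step k = 1:
  phi_11 = rho(1) = 0.3161.
Step k = 2:
  phi_22 = [rho(2) - phi_11 rho(1)] / [1 - phi_11 rho(1)] = [0.4613 - (0.3161)(0.3161)] / [1 - (0.3161)(0.3161)]
         = 0.36138079 / 0.90008079 = 0.401498.
  Update: phi_21 = phi_11 - phi_22 phi_11 = 0.3161 - (0.401498)(0.3161) = 0.189186.
Step k = 3:
  phi_33 = [rho(3) - phi_21 rho(2) - phi_22 rho(1)] / [1 - phi_21 rho(1) - phi_22 rho(2)]
    numerator   = 0.6113 - (0.189186)(0.4613) - (0.401498)(0.3161) = 0.39711473
    denominator = 1 - (0.189186)(0.3161) - (0.401498)(0.4613) = 0.75498706
  phi_33 = 0.39711473 / 0.75498706 = 0.526.
Therefore phi_{33} = 0.5260.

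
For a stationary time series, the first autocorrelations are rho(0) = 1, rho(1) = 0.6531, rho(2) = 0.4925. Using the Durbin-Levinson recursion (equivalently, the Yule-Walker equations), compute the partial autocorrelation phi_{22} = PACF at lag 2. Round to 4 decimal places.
\phi_{22} = 0.1150

The PACF at lag k is phi_{kk}, the last component of the solution
to the Yule-Walker system G_k phi = r_k where
  (G_k)_{ij} = rho(|i - j|), (r_k)_i = rho(i), i,j = 1..k.
Equivalently, Durbin-Levinson gives phi_{kk} iteratively:
  phi_{11} = rho(1)
  phi_{kk} = [rho(k) - sum_{j=1..k-1} phi_{k-1,j} rho(k-j)]
            / [1 - sum_{j=1..k-1} phi_{k-1,j} rho(j)],
  phi_{k,j} = phi_{k-1,j} - phi_{kk} phi_{k-1,k-j},  j = 1..k-1.
Step k = 1:
  phi_11 = rho(1) = 0.6531.
Step k = 2:
  phi_22 = [rho(2) - phi_11 rho(1)] / [1 - phi_11 rho(1)] = [0.4925 - (0.6531)(0.6531)] / [1 - (0.6531)(0.6531)]
         = 0.06596039 / 0.57346039 = 0.115.
Therefore phi_{22} = 0.1150.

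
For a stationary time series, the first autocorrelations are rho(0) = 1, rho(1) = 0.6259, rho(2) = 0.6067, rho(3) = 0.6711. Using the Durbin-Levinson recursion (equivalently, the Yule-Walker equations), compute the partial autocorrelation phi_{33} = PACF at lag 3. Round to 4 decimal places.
\phi_{33} = 0.3840

The PACF at lag k is phi_{kk}, the last component of the solution
to the Yule-Walker system G_k phi = r_k where
  (G_k)_{ij} = rho(|i - j|), (r_k)_i = rho(i), i,j = 1..k.
Equivalently, Durbin-Levinson gives phi_{kk} iteratively:
  phi_{11} = rho(1)
  phi_{kk} = [rho(k) - sum_{j=1..k-1} phi_{k-1,j} rho(k-j)]
            / [1 - sum_{j=1..k-1} phi_{k-1,j} rho(j)],
  phi_{k,j} = phi_{k-1,j} - phi_{kk} phi_{k-1,k-j},  j = 1..k-1.
Step k = 1:
  phi_11 = rho(1) = 0.6259.
Step k = 2:
  phi_22 = [rho(2) - phi_11 rho(1)] / [1 - phi_11 rho(1)] = [0.6067 - (0.6259)(0.6259)] / [1 - (0.6259)(0.6259)]
         = 0.21494919 / 0.60824919 = 0.35339.
  Update: phi_21 = phi_11 - phi_22 phi_11 = 0.6259 - (0.35339)(0.6259) = 0.404713.
Step k = 3:
  phi_33 = [rho(3) - phi_21 rho(2) - phi_22 rho(1)] / [1 - phi_21 rho(1) - phi_22 rho(2)]
    numerator   = 0.6711 - (0.404713)(0.6067) - (0.35339)(0.6259) = 0.2043737
    denominator = 1 - (0.404713)(0.6259) - (0.35339)(0.6067) = 0.53228829
  phi_33 = 0.2043737 / 0.53228829 = 0.384.
Therefore phi_{33} = 0.3840.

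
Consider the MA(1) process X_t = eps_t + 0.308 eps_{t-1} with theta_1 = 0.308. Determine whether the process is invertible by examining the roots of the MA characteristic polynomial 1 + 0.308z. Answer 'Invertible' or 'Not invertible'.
\text{Invertible}

The MA(q) characteristic polynomial is P(z) = 1 + 0.308z.
Invertibility requires all roots to lie outside the unit circle, i.e. |z| > 1 for every root.
This is linear in z: 1 + (0.308) z = 0  =>  z = -1/(0.308) = -3.246753,  |z| = 3.246753.
Moduli of all roots: 3.2468.
All moduli strictly greater than 1? Yes.
Verdict: Invertible.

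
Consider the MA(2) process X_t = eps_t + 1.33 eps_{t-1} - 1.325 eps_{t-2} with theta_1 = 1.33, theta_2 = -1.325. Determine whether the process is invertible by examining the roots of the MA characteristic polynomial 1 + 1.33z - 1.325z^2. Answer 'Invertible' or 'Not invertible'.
\text{Not invertible}

The MA(q) characteristic polynomial is P(z) = 1 + 1.33z - 1.325z^2.
Invertibility requires all roots to lie outside the unit circle, i.e. |z| > 1 for every root.
Set 1 + (1.33) z + (-1.325) z^2 = 0, i.e. a z^2 + b z + c = 0 with a = -1.325, b = 1.33, c = 1.
Discriminant D = b^2 - 4ac = (1.33)^2 - 4*(-1.325)*1 = 1.7689 - (-5.3) = 7.0689.
D >= 0, so the roots are real: z = (-b +/- sqrt(D)) / (2a) = (-1.33 +/- 2.65874) / (-2.65).
  z_1 = (-1.33 + 2.65874) / (-2.65) = -0.5014,   |z_1| = 0.5014.
  z_2 = (-1.33 - 2.65874) / (-2.65) = 1.5052,   |z_2| = 1.5052.
Moduli of all roots: 0.5014, 1.5052.
All moduli strictly greater than 1? No.
Verdict: Not invertible.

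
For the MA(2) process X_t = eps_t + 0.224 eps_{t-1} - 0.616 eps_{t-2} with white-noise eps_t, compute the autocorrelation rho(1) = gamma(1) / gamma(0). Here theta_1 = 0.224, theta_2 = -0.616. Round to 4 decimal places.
\rho(1) = 0.0602

For an MA(q) process with theta_0 = 1, the autocovariance is
  gamma(k) = sigma^2 * sum_{i=0..q-k} theta_i * theta_{i+k},
and rho(k) = gamma(k) / gamma(0). Sigma^2 cancels.
  numerator   = (1)*(0.224) + (0.224)*(-0.616) = 0.086016.
  denominator = (1)^2 + (0.224)^2 + (-0.616)^2 = 1.429632.
  rho(1) = 0.086016 / 1.429632 = 0.0602.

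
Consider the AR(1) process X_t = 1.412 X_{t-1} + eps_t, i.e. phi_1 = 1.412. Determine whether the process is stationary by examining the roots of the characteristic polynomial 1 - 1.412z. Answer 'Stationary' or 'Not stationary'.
\text{Not stationary}

The AR(p) characteristic polynomial is P(z) = 1 - 1.412z.
Stationarity requires all roots to lie outside the unit circle, i.e. |z| > 1 for every root.
This is linear in z: 1 + (-1.412) z = 0  =>  z = -1/(-1.412) = 0.708215,  |z| = 0.708215.
Moduli of all roots: 0.7082.
All moduli strictly greater than 1? No.
Verdict: Not stationary.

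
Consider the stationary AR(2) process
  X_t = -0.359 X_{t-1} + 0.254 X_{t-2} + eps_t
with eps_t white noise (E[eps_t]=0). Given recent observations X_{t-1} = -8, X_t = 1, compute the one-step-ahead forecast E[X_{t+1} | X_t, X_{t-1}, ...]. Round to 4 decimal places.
E[X_{t+1} \mid \mathcal F_t] = -2.3910

For an AR(p) model X_t = c + sum_i phi_i X_{t-i} + eps_t, the
one-step-ahead conditional mean is
  E[X_{t+1} | X_t, ...] = c + sum_i phi_i X_{t+1-i}.
Substitute known values:
  E[X_{t+1} | ...] = (-0.359) * (1) + (0.254) * (-8)
                   = -2.3910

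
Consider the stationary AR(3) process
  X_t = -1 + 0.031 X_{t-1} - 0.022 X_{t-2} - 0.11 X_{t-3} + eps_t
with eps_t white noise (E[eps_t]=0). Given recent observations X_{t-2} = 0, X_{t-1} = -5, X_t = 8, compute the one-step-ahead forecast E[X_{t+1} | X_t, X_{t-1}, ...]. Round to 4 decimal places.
E[X_{t+1} \mid \mathcal F_t] = -0.6420

For an AR(p) model X_t = c + sum_i phi_i X_{t-i} + eps_t, the
one-step-ahead conditional mean is
  E[X_{t+1} | X_t, ...] = c + sum_i phi_i X_{t+1-i}.
Substitute known values:
  E[X_{t+1} | ...] = -1 + (0.031) * (8) + (-0.022) * (-5) + (-0.11) * (0)
                   = -0.6420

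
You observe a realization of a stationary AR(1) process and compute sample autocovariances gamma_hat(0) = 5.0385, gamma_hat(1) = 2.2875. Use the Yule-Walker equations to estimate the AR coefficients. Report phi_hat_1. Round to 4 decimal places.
\hat\phi_{1} = 0.4540

The Yule-Walker equations for an AR(p) process read, in matrix form,
  Gamma_p phi = r_p,   with   (Gamma_p)_{ij} = gamma(|i - j|),
                       (r_p)_i = gamma(i),   i,j = 1..p.
Substitute the sample gammas (Toeplitz matrix and right-hand side of size 1):
  Gamma_p = [[5.0385]]
  r_p     = [2.2875]
With p = 1 this is the single equation gamma(0) phi_1 = gamma(1):
  phi_hat_1 = gamma(1) / gamma(0) = 2.2875 / 5.0385 = 0.4540.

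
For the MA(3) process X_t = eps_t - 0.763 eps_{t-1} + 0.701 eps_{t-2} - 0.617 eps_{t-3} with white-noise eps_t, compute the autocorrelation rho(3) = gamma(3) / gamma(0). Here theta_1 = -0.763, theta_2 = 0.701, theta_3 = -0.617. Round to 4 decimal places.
\rho(3) = -0.2514

For an MA(q) process with theta_0 = 1, the autocovariance is
  gamma(k) = sigma^2 * sum_{i=0..q-k} theta_i * theta_{i+k},
and rho(k) = gamma(k) / gamma(0). Sigma^2 cancels.
  numerator   = (1)*(-0.617) = -0.617.
  denominator = (1)^2 + (-0.763)^2 + (0.701)^2 + (-0.617)^2 = 2.454259.
  rho(3) = -0.617 / 2.454259 = -0.2514.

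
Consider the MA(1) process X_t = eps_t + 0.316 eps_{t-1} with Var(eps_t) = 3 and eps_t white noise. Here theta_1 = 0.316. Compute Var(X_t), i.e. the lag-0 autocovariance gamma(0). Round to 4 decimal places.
\gamma(0) = 3.2996

For an MA(q) process X_t = eps_t + sum_i theta_i eps_{t-i} with
Var(eps_t) = sigma^2, the variance is
  gamma(0) = sigma^2 * (1 + sum_i theta_i^2).
  sum_i theta_i^2 = (0.316)^2 = 0.099856.
  gamma(0) = 3 * (1 + 0.099856) = 3 * 1.099856 = 3.299568, which rounds to 3.2996.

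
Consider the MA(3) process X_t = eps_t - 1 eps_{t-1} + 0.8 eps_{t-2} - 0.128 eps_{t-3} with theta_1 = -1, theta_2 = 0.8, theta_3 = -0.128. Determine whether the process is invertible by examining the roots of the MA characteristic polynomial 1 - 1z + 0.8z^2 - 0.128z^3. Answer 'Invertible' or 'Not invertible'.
\text{Invertible}

The MA(q) characteristic polynomial is P(z) = 1 - 1z + 0.8z^2 - 0.128z^3.
Invertibility requires all roots to lie outside the unit circle, i.e. |z| > 1 for every root.
Degree 3: look for a simple real root z0 first, then factor out (1 - z/z0) and solve the remaining quadratic.
Testing z0 = 5: P(5) = 1 + (-1)(5) + (0.8)(5)^2 + (-0.128)(5)^3
  = 1 + (-5) + (20) + (-16) = 0.  So z_0 = 5 is a root, |z_0| = 5.
Divide out the factor (1 - 0.2 z) = (1 - z/z0) (since 1/z0 = 0.2):
  P(z) = (1 - 0.2 z)(1 + (-0.8) z + (0.64) z^2)
  [check: z-coef -0.8 - (0.2) = -1; z^2-coef 0.64 - (0.2)(-0.8) = 0.8; z^3-coef -(0.2)(0.64) = -0.128.]
Remaining roots from the quadratic factor 1 + (-0.8) z + (0.64) z^2:
  Set 1 + (-0.8) z + (0.64) z^2 = 0, i.e. a z^2 + b z + c = 0 with a = 0.64, b = -0.8, c = 1.
  Discriminant D = b^2 - 4ac = (-0.8)^2 - 4*(0.64)*1 = 0.64 - (2.56) = -1.92.
  D < 0, so the roots are the complex-conjugate pair z = (-b +/- i sqrt(-D)) / (2a) = 0.625 +/- 1.0825i.
  For a conjugate pair |z|^2 = z * conj(z) = (product of roots) = c/a = 1/(0.64) = 1.5625, so |z| = sqrt(1.5625) = 1.25 for both roots.
Moduli of all roots: 5.0000, 1.2500, 1.2500.
All moduli strictly greater than 1? Yes.
Verdict: Invertible.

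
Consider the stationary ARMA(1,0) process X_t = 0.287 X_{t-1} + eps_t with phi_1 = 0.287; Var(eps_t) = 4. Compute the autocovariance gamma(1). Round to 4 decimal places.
\gamma(1) = 1.2510

Multiply the model equation by X_{t-k} and take expectations. With theta_0 = psi_0 = 1 and psi_j the MA(infinity) weights, this gives
  gamma(k) - sum_i phi_i gamma(k-i) = c_k,
  c_k = sigma^2 * sum_{j=k..q} theta_j psi_{j-k}   (c_k = 0 for k > q),
using gamma(-m) = gamma(m).
Pure AR (q = 0): c_0 = sigma^2 = 4, c_k = 0 for k >= 1.
Equations for k = 0 and k = 1 (AR order 1):
  gamma(0) = phi_1 gamma(1) + c_0
  gamma(1) = phi_1 gamma(0) + c_1
Substituting the second into the first: gamma(0) (1 - phi_1^2) = c_0 + phi_1 c_1, so
  gamma(0) = c_0 / (1 - phi_1^2) = 4 / (1 - (0.287)^2) = 4 / 0.917631 = 4.359051.
  gamma(1) = phi_1 gamma(0) = (0.287)(4.359051) = 1.251048.
Therefore gamma(1) = 1.2510 (to 4 decimal places).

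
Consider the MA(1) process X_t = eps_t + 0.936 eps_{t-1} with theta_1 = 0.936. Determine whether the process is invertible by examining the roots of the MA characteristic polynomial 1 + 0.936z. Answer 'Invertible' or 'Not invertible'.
\text{Invertible}

The MA(q) characteristic polynomial is P(z) = 1 + 0.936z.
Invertibility requires all roots to lie outside the unit circle, i.e. |z| > 1 for every root.
This is linear in z: 1 + (0.936) z = 0  =>  z = -1/(0.936) = -1.068376,  |z| = 1.068376.
Moduli of all roots: 1.0684.
All moduli strictly greater than 1? Yes.
Verdict: Invertible.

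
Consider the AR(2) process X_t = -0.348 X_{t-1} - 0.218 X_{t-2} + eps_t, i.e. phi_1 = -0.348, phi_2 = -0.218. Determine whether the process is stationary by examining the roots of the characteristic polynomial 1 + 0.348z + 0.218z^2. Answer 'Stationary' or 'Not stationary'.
\text{Stationary}

The AR(p) characteristic polynomial is P(z) = 1 + 0.348z + 0.218z^2.
Stationarity requires all roots to lie outside the unit circle, i.e. |z| > 1 for every root.
Set 1 + (0.348) z + (0.218) z^2 = 0, i.e. a z^2 + b z + c = 0 with a = 0.218, b = 0.348, c = 1.
Discriminant D = b^2 - 4ac = (0.348)^2 - 4*(0.218)*1 = 0.121104 - (0.872) = -0.750896.
D < 0, so the roots are the complex-conjugate pair z = (-b +/- i sqrt(-D)) / (2a) = -0.7982 +/- 1.9875i.
For a conjugate pair |z|^2 = z * conj(z) = (product of roots) = c/a = 1/(0.218) = 4.587156, so |z| = sqrt(4.587156) = 2.1418 for both roots.
Moduli of all roots: 2.1418, 2.1418.
All moduli strictly greater than 1? Yes.
Verdict: Stationary.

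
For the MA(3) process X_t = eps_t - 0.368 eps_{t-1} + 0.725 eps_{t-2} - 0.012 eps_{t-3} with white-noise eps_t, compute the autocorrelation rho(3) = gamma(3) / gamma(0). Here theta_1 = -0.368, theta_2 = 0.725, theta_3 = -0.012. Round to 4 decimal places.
\rho(3) = -0.0072

For an MA(q) process with theta_0 = 1, the autocovariance is
  gamma(k) = sigma^2 * sum_{i=0..q-k} theta_i * theta_{i+k},
and rho(k) = gamma(k) / gamma(0). Sigma^2 cancels.
  numerator   = (1)*(-0.012) = -0.012.
  denominator = (1)^2 + (-0.368)^2 + (0.725)^2 + (-0.012)^2 = 1.661193.
  rho(3) = -0.012 / 1.661193 = -0.0072.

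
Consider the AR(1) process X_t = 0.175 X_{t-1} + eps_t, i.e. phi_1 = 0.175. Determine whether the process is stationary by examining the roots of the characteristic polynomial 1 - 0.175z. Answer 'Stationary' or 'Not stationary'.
\text{Stationary}

The AR(p) characteristic polynomial is P(z) = 1 - 0.175z.
Stationarity requires all roots to lie outside the unit circle, i.e. |z| > 1 for every root.
This is linear in z: 1 + (-0.175) z = 0  =>  z = -1/(-0.175) = 5.714286,  |z| = 5.714286.
Moduli of all roots: 5.7143.
All moduli strictly greater than 1? Yes.
Verdict: Stationary.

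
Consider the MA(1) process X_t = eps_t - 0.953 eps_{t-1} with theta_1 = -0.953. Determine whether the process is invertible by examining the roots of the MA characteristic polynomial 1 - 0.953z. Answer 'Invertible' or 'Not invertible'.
\text{Invertible}

The MA(q) characteristic polynomial is P(z) = 1 - 0.953z.
Invertibility requires all roots to lie outside the unit circle, i.e. |z| > 1 for every root.
This is linear in z: 1 + (-0.953) z = 0  =>  z = -1/(-0.953) = 1.049318,  |z| = 1.049318.
Moduli of all roots: 1.0493.
All moduli strictly greater than 1? Yes.
Verdict: Invertible.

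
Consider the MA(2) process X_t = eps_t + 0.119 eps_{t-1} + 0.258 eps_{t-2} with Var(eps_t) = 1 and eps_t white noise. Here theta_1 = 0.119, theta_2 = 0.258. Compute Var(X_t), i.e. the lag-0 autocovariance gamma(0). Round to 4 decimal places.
\gamma(0) = 1.0807

For an MA(q) process X_t = eps_t + sum_i theta_i eps_{t-i} with
Var(eps_t) = sigma^2, the variance is
  gamma(0) = sigma^2 * (1 + sum_i theta_i^2).
  sum_i theta_i^2 = (0.119)^2 + (0.258)^2 = 0.014161 + 0.066564 = 0.080725.
  gamma(0) = 1 * (1 + 0.080725) = 1 * 1.080725 = 1.080725, which rounds to 1.0807.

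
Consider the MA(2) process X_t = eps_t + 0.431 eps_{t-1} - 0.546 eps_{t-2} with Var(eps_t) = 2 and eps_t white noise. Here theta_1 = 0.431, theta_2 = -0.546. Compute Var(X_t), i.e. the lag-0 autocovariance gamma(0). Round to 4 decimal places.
\gamma(0) = 2.9678

For an MA(q) process X_t = eps_t + sum_i theta_i eps_{t-i} with
Var(eps_t) = sigma^2, the variance is
  gamma(0) = sigma^2 * (1 + sum_i theta_i^2).
  sum_i theta_i^2 = (0.431)^2 + (-0.546)^2 = 0.185761 + 0.298116 = 0.483877.
  gamma(0) = 2 * (1 + 0.483877) = 2 * 1.483877 = 2.967754, which rounds to 2.9678.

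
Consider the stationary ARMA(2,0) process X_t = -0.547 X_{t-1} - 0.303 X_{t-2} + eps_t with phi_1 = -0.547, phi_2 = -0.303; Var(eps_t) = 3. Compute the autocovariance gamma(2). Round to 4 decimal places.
\gamma(2) = -0.2942

Multiply the model equation by X_{t-k} and take expectations. With theta_0 = psi_0 = 1 and psi_j the MA(infinity) weights, this gives
  gamma(k) - sum_i phi_i gamma(k-i) = c_k,
  c_k = sigma^2 * sum_{j=k..q} theta_j psi_{j-k}   (c_k = 0 for k > q),
using gamma(-m) = gamma(m).
Pure AR (q = 0): c_0 = sigma^2 = 3, c_k = 0 for k >= 1.
Equations for k = 0, 1, 2 (AR order 2, c_2 = 0):
  (E0) gamma(0) = phi_1 gamma(1) + phi_2 gamma(2) + c_0
  (E1) gamma(1) = phi_1 gamma(0) + phi_2 gamma(1) + c_1
  (E2) gamma(2) = phi_1 gamma(1) + phi_2 gamma(0)
From (E1): gamma(1) = A gamma(0) + B with
  A = phi_1 / (1 - phi_2) = -0.547 / 1.303 = -0.4198,   B = c_1 / (1 - phi_2) = 0 / 1.303 = 0.
Insert (E2) into (E0): gamma(0) (1 - phi_2^2) = phi_1 (1 + phi_2) gamma(1) + c_0.
  phi_1 (1 + phi_2) = (-0.547)(0.697) = -0.381259,   1 - phi_2^2 = 0.908191.
Replace gamma(1) by A gamma(0) + B and collect gamma(0):
  gamma(0) [0.908191 - (-0.381259)(-0.4198)] = c_0 = 3
  gamma(0) * 0.748138 = 3
  gamma(0) = 3 / 0.748138 = 4.009954.
  gamma(1) = A gamma(0) = (-0.4198)(4.009954) = -1.68338.
  gamma(2) = phi_1 gamma(1) + phi_2 gamma(0) = (-0.547)(-1.68338) + (-0.303)(4.009954) = -0.294207.
Therefore gamma(2) = -0.2942 (to 4 decimal places).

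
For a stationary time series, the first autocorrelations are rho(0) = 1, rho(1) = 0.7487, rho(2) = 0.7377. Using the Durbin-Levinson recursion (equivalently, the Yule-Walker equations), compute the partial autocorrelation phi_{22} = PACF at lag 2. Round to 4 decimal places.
\phi_{22} = 0.4031

The PACF at lag k is phi_{kk}, the last component of the solution
to the Yule-Walker system G_k phi = r_k where
  (G_k)_{ij} = rho(|i - j|), (r_k)_i = rho(i), i,j = 1..k.
Equivalently, Durbin-Levinson gives phi_{kk} iteratively:
  phi_{11} = rho(1)
  phi_{kk} = [rho(k) - sum_{j=1..k-1} phi_{k-1,j} rho(k-j)]
            / [1 - sum_{j=1..k-1} phi_{k-1,j} rho(j)],
  phi_{k,j} = phi_{k-1,j} - phi_{kk} phi_{k-1,k-j},  j = 1..k-1.
Step k = 1:
  phi_11 = rho(1) = 0.7487.
Step k = 2:
  phi_22 = [rho(2) - phi_11 rho(1)] / [1 - phi_11 rho(1)] = [0.7377 - (0.7487)(0.7487)] / [1 - (0.7487)(0.7487)]
         = 0.17714831 / 0.43944831 = 0.4031.
Therefore phi_{22} = 0.4031.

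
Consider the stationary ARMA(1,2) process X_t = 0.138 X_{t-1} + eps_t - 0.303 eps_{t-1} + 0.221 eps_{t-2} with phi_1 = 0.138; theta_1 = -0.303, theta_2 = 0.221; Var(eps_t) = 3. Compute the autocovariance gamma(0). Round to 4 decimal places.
\gamma(0) = 3.2018

Multiply the model equation by X_{t-k} and take expectations. With theta_0 = psi_0 = 1 and psi_j the MA(infinity) weights, this gives
  gamma(k) - sum_i phi_i gamma(k-i) = c_k,
  c_k = sigma^2 * sum_{j=k..q} theta_j psi_{j-k}   (c_k = 0 for k > q),
using gamma(-m) = gamma(m).
psi-weights needed (psi_j = theta_j + sum_i phi_i psi_{j-i}):
  psi_1 = theta_1 + phi_1 = -0.303 + (0.138) = -0.165
  psi_2 = theta_2 + phi_1 psi_1 = 0.221 + (0.138)(-0.165) = 0.19823
Right-hand sides:
  c_0 = sigma^2 (1 + theta_1 psi_1 + theta_2 psi_2) = 3 * (1 + (-0.303)(-0.165) + (0.221)(0.19823)) = 3 * 1.093804 = 3.281411
  c_1 = sigma^2 (theta_1 + theta_2 psi_1) = 3 * (-0.303 + (0.221)(-0.165)) = -1.018395
  c_2 = sigma^2 theta_2 = 3 * (0.221) = 0.663
Equations for k = 0 and k = 1 (AR order 1):
  gamma(0) = phi_1 gamma(1) + c_0
  gamma(1) = phi_1 gamma(0) + c_1
Substituting the second into the first: gamma(0) (1 - phi_1^2) = c_0 + phi_1 c_1, so
  gamma(0) = (c_0 + phi_1 c_1) / (1 - phi_1^2) = (3.281411 + (0.138)(-1.018395)) / (1 - (0.138)^2) = 3.140873 / 0.980956 = 3.201849.
Therefore gamma(0) = 3.2018 (to 4 decimal places).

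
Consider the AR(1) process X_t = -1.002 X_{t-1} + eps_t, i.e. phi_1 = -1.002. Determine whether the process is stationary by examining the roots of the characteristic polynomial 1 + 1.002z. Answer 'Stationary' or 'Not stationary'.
\text{Not stationary}

The AR(p) characteristic polynomial is P(z) = 1 + 1.002z.
Stationarity requires all roots to lie outside the unit circle, i.e. |z| > 1 for every root.
This is linear in z: 1 + (1.002) z = 0  =>  z = -1/(1.002) = -0.998004,  |z| = 0.998004.
Moduli of all roots: 0.9980.
All moduli strictly greater than 1? No.
Verdict: Not stationary.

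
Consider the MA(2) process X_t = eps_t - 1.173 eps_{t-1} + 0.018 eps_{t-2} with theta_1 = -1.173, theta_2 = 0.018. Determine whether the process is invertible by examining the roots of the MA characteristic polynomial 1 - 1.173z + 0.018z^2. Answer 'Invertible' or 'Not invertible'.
\text{Not invertible}

The MA(q) characteristic polynomial is P(z) = 1 - 1.173z + 0.018z^2.
Invertibility requires all roots to lie outside the unit circle, i.e. |z| > 1 for every root.
Set 1 + (-1.173) z + (0.018) z^2 = 0, i.e. a z^2 + b z + c = 0 with a = 0.018, b = -1.173, c = 1.
Discriminant D = b^2 - 4ac = (-1.173)^2 - 4*(0.018)*1 = 1.375929 - (0.072) = 1.303929.
D >= 0, so the roots are real: z = (-b +/- sqrt(D)) / (2a) = (1.173 +/- 1.141897) / (0.036).
  z_1 = (1.173 + 1.141897) / (0.036) = 64.3027,   |z_1| = 64.3027.
  z_2 = (1.173 - 1.141897) / (0.036) = 0.864,   |z_2| = 0.864.
Moduli of all roots: 64.3027, 0.8640.
All moduli strictly greater than 1? No.
Verdict: Not invertible.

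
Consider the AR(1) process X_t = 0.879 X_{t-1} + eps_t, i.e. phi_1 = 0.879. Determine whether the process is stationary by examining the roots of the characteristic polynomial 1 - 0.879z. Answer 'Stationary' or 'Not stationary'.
\text{Stationary}

The AR(p) characteristic polynomial is P(z) = 1 - 0.879z.
Stationarity requires all roots to lie outside the unit circle, i.e. |z| > 1 for every root.
This is linear in z: 1 + (-0.879) z = 0  =>  z = -1/(-0.879) = 1.137656,  |z| = 1.137656.
Moduli of all roots: 1.1377.
All moduli strictly greater than 1? Yes.
Verdict: Stationary.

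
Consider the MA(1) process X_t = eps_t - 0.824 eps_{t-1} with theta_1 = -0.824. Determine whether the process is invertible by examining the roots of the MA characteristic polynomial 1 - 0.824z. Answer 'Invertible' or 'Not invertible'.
\text{Invertible}

The MA(q) characteristic polynomial is P(z) = 1 - 0.824z.
Invertibility requires all roots to lie outside the unit circle, i.e. |z| > 1 for every root.
This is linear in z: 1 + (-0.824) z = 0  =>  z = -1/(-0.824) = 1.213592,  |z| = 1.213592.
Moduli of all roots: 1.2136.
All moduli strictly greater than 1? Yes.
Verdict: Invertible.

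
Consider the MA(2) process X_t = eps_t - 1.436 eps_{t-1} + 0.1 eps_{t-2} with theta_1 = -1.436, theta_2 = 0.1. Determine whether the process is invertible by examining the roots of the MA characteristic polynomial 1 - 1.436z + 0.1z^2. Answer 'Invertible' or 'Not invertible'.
\text{Not invertible}

The MA(q) characteristic polynomial is P(z) = 1 - 1.436z + 0.1z^2.
Invertibility requires all roots to lie outside the unit circle, i.e. |z| > 1 for every root.
Set 1 + (-1.436) z + (0.1) z^2 = 0, i.e. a z^2 + b z + c = 0 with a = 0.1, b = -1.436, c = 1.
Discriminant D = b^2 - 4ac = (-1.436)^2 - 4*(0.1)*1 = 2.062096 - (0.4) = 1.662096.
D >= 0, so the roots are real: z = (-b +/- sqrt(D)) / (2a) = (1.436 +/- 1.289223) / (0.2).
  z_1 = (1.436 + 1.289223) / (0.2) = 13.6261,   |z_1| = 13.6261.
  z_2 = (1.436 - 1.289223) / (0.2) = 0.7339,   |z_2| = 0.7339.
Moduli of all roots: 13.6261, 0.7339.
All moduli strictly greater than 1? No.
Verdict: Not invertible.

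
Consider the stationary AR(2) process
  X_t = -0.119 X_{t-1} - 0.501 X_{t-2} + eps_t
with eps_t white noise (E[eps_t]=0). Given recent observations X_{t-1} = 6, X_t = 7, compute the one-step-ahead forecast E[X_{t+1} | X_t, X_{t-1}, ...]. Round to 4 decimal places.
E[X_{t+1} \mid \mathcal F_t] = -3.8390

For an AR(p) model X_t = c + sum_i phi_i X_{t-i} + eps_t, the
one-step-ahead conditional mean is
  E[X_{t+1} | X_t, ...] = c + sum_i phi_i X_{t+1-i}.
Substitute known values:
  E[X_{t+1} | ...] = (-0.119) * (7) + (-0.501) * (6)
                   = -3.8390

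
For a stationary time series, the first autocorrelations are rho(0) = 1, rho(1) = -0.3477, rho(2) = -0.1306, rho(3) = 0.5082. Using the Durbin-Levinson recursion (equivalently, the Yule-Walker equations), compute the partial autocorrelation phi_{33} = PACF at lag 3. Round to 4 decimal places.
\phi_{33} = 0.4340

The PACF at lag k is phi_{kk}, the last component of the solution
to the Yule-Walker system G_k phi = r_k where
  (G_k)_{ij} = rho(|i - j|), (r_k)_i = rho(i), i,j = 1..k.
Equivalently, Durbin-Levinson gives phi_{kk} iteratively:
  phi_{11} = rho(1)
  phi_{kk} = [rho(k) - sum_{j=1..k-1} phi_{k-1,j} rho(k-j)]
            / [1 - sum_{j=1..k-1} phi_{k-1,j} rho(j)],
  phi_{k,j} = phi_{k-1,j} - phi_{kk} phi_{k-1,k-j},  j = 1..k-1.
Step k = 1:
  phi_11 = rho(1) = -0.3477.
Step k = 2:
  phi_22 = [rho(2) - phi_11 rho(1)] / [1 - phi_11 rho(1)] = [-0.1306 - (-0.3477)(-0.3477)] / [1 - (-0.3477)(-0.3477)]
         = -0.25149529 / 0.87910471 = -0.286081.
  Update: phi_21 = phi_11 - phi_22 phi_11 = -0.3477 - (-0.286081)(-0.3477) = -0.44717.
Step k = 3:
  phi_33 = [rho(3) - phi_21 rho(2) - phi_22 rho(1)] / [1 - phi_21 rho(1) - phi_22 rho(2)]
    numerator   = 0.5082 - (-0.44717)(-0.1306) - (-0.286081)(-0.3477) = 0.35032913
    denominator = 1 - (-0.44717)(-0.3477) - (-0.286081)(-0.1306) = 0.80715665
  phi_33 = 0.35032913 / 0.80715665 = 0.434.
Therefore phi_{33} = 0.4340.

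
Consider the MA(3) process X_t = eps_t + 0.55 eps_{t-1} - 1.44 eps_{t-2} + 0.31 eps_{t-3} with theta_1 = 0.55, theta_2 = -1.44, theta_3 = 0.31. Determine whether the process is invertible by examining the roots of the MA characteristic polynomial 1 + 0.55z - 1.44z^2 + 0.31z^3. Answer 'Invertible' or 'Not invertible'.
\text{Not invertible}

The MA(q) characteristic polynomial is P(z) = 1 + 0.55z - 1.44z^2 + 0.31z^3.
Invertibility requires all roots to lie outside the unit circle, i.e. |z| > 1 for every root.
Degree 3: look for a simple real root z0 first, then factor out (1 - z/z0) and solve the remaining quadratic.
Testing z0 = 4: P(4) = 1 + (0.55)(4) + (-1.44)(4)^2 + (0.31)(4)^3
  = 1 + (2.2) + (-23.04) + (19.84) = 0.  So z_0 = 4 is a root, |z_0| = 4.
Divide out the factor (1 - 0.25 z) = (1 - z/z0) (since 1/z0 = 0.25):
  P(z) = (1 - 0.25 z)(1 + (0.8) z + (-1.24) z^2)
  [check: z-coef 0.8 - (0.25) = 0.55; z^2-coef -1.24 - (0.25)(0.8) = -1.44; z^3-coef -(0.25)(-1.24) = 0.31.]
Remaining roots from the quadratic factor 1 + (0.8) z + (-1.24) z^2:
  Set 1 + (0.8) z + (-1.24) z^2 = 0, i.e. a z^2 + b z + c = 0 with a = -1.24, b = 0.8, c = 1.
  Discriminant D = b^2 - 4ac = (0.8)^2 - 4*(-1.24)*1 = 0.64 - (-4.96) = 5.6.
  D >= 0, so the roots are real: z = (-b +/- sqrt(D)) / (2a) = (-0.8 +/- 2.366432) / (-2.48).
    z_1 = (-0.8 + 2.366432) / (-2.48) = -0.6316,   |z_1| = 0.6316.
    z_2 = (-0.8 - 2.366432) / (-2.48) = 1.2768,   |z_2| = 1.2768.
Moduli of all roots: 4.0000, 0.6316, 1.2768.
All moduli strictly greater than 1? No.
Verdict: Not invertible.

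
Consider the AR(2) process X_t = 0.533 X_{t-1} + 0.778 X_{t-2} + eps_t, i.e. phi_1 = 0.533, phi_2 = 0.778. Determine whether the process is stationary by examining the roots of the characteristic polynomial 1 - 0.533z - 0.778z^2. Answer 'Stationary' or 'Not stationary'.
\text{Not stationary}

The AR(p) characteristic polynomial is P(z) = 1 - 0.533z - 0.778z^2.
Stationarity requires all roots to lie outside the unit circle, i.e. |z| > 1 for every root.
Set 1 + (-0.533) z + (-0.778) z^2 = 0, i.e. a z^2 + b z + c = 0 with a = -0.778, b = -0.533, c = 1.
Discriminant D = b^2 - 4ac = (-0.533)^2 - 4*(-0.778)*1 = 0.284089 - (-3.112) = 3.396089.
D >= 0, so the roots are real: z = (-b +/- sqrt(D)) / (2a) = (0.533 +/- 1.842848) / (-1.556).
  z_1 = (0.533 + 1.842848) / (-1.556) = -1.5269,   |z_1| = 1.5269.
  z_2 = (0.533 - 1.842848) / (-1.556) = 0.8418,   |z_2| = 0.8418.
Moduli of all roots: 1.5269, 0.8418.
All moduli strictly greater than 1? No.
Verdict: Not stationary.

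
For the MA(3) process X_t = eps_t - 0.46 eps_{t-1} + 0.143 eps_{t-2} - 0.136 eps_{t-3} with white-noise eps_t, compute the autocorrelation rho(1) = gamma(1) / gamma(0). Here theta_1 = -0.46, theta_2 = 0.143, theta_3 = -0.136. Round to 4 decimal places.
\rho(1) = -0.4360

For an MA(q) process with theta_0 = 1, the autocovariance is
  gamma(k) = sigma^2 * sum_{i=0..q-k} theta_i * theta_{i+k},
and rho(k) = gamma(k) / gamma(0). Sigma^2 cancels.
  numerator   = (1)*(-0.46) + (-0.46)*(0.143) + (0.143)*(-0.136) = -0.545228.
  denominator = (1)^2 + (-0.46)^2 + (0.143)^2 + (-0.136)^2 = 1.250545.
  rho(1) = -0.545228 / 1.250545 = -0.4360.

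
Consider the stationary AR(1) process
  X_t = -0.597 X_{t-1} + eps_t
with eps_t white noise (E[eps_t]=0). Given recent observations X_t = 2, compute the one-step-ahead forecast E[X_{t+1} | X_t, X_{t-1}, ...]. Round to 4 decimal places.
E[X_{t+1} \mid \mathcal F_t] = -1.1940

For an AR(p) model X_t = c + sum_i phi_i X_{t-i} + eps_t, the
one-step-ahead conditional mean is
  E[X_{t+1} | X_t, ...] = c + sum_i phi_i X_{t+1-i}.
Substitute known values:
  E[X_{t+1} | ...] = (-0.597) * (2)
                   = -1.1940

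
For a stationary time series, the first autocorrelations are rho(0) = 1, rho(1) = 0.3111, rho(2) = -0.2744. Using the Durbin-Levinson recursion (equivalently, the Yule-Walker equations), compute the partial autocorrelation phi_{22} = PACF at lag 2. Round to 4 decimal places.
\phi_{22} = -0.4110

The PACF at lag k is phi_{kk}, the last component of the solution
to the Yule-Walker system G_k phi = r_k where
  (G_k)_{ij} = rho(|i - j|), (r_k)_i = rho(i), i,j = 1..k.
Equivalently, Durbin-Levinson gives phi_{kk} iteratively:
  phi_{11} = rho(1)
  phi_{kk} = [rho(k) - sum_{j=1..k-1} phi_{k-1,j} rho(k-j)]
            / [1 - sum_{j=1..k-1} phi_{k-1,j} rho(j)],
  phi_{k,j} = phi_{k-1,j} - phi_{kk} phi_{k-1,k-j},  j = 1..k-1.
Step k = 1:
  phi_11 = rho(1) = 0.3111.
Step k = 2:
  phi_22 = [rho(2) - phi_11 rho(1)] / [1 - phi_11 rho(1)] = [-0.2744 - (0.3111)(0.3111)] / [1 - (0.3111)(0.3111)]
         = -0.37118321 / 0.90321679 = -0.411.
Therefore phi_{22} = -0.4110.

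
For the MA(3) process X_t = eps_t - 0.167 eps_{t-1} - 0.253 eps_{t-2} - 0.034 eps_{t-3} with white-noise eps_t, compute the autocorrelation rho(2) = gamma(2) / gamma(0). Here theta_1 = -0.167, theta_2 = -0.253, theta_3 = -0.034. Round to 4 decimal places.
\rho(2) = -0.2263

For an MA(q) process with theta_0 = 1, the autocovariance is
  gamma(k) = sigma^2 * sum_{i=0..q-k} theta_i * theta_{i+k},
and rho(k) = gamma(k) / gamma(0). Sigma^2 cancels.
  numerator   = (1)*(-0.253) + (-0.167)*(-0.034) = -0.247322.
  denominator = (1)^2 + (-0.167)^2 + (-0.253)^2 + (-0.034)^2 = 1.093054.
  rho(2) = -0.247322 / 1.093054 = -0.2263.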